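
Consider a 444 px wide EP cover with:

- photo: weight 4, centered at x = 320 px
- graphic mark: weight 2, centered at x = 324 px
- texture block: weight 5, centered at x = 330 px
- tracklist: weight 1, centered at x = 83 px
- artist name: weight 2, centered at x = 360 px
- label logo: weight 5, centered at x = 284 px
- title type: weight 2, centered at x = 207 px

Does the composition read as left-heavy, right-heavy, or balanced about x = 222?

Σw = 4 + 2 + 5 + 1 + 2 + 5 + 2 = 21.
x-moment: 4·320 + 2·324 + 5·330 + 1·83 + 2·360 + 5·284 + 2·207 = 6215; centroid 6215/21 ≈ 295.95.
296.0 vs midline 222 → right-heavy.

right-heavy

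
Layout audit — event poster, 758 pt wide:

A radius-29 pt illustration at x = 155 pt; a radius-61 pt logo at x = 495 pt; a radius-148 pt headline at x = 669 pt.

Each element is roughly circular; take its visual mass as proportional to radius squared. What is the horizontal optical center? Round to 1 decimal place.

x ≈ 628.2

Weights ∝ r²: illustration 29² = 841, logo 61² = 3721, headline 148² = 21904; Σw = 26466.
Σw·x = 841·155 + 3721·495 + 21904·669 = 16626026, so x̄ = 16626026/26466 ≈ 628.20.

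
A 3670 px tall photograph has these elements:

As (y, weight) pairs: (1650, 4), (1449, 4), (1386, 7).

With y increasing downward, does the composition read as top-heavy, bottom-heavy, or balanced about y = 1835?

top-heavy

Weights sum to 4 + 4 + 7 = 15.
y: (4·1650 + 4·1449 + 7·1386) / 15 = 22098 / 15 ≈ 1473.20
1473.2 lies above (smaller y than) the midline 1835, so the layout is top-heavy.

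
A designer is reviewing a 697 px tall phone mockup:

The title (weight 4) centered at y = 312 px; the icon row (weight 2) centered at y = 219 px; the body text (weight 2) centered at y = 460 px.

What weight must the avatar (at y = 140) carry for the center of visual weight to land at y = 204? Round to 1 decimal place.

w ≈ 15.2

Fixed elements: Σw = 4 + 2 + 2 = 8, Σw·y = 4·312 + 2·219 + 2·460 = 2606.
Set Σw·y/Σw = 204: (2606 + 140w) = 204·(8 + w).
Solving: w = (204·8 − 2606) / (140 − 204) = -974 / -64 ≈ 15.22.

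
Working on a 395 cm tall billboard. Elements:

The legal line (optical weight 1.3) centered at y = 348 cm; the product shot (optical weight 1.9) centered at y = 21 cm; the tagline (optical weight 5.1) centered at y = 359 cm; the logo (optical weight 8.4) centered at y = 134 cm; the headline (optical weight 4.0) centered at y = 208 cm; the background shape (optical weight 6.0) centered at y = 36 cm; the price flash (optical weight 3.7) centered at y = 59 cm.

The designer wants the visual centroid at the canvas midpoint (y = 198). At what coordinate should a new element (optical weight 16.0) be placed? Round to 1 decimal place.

y ≈ 279.5

After adding the new element, total weight = 1.3 + 1.9 + 5.1 + 8.4 + 4.0 + 6.0 + 3.7 + 16.0 = 46.4.
Along y: (4715.1 + 16.0·y) / 46.4 = 198 (existing moment 1.3·348 + 1.9·21 + 5.1·359 + 8.4·134 + 4.0·208 + 6.0·36 + 3.7·59 = 4715.1) ⇒ y = (9187.2 − 4715.1) / 16.0 ≈ 279.51.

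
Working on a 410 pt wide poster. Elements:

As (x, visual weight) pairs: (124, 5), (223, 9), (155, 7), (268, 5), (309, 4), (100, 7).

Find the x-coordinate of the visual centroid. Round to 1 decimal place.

Weights sum to 5 + 9 + 7 + 5 + 4 + 7 = 37.
Σw·x = 5·124 + 9·223 + 7·155 + 5·268 + 4·309 + 7·100 = 6988, so x̄ = 6988/37 ≈ 188.86.

x ≈ 188.9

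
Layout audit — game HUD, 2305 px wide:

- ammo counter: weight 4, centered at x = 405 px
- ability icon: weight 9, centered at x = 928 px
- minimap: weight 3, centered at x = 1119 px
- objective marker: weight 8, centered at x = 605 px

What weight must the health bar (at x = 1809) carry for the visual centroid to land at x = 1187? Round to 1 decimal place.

w ≈ 16.6

Known weights sum to 4 + 9 + 3 + 8 = 24; their moment is 4·405 + 9·928 + 3·1119 + 8·605 = 18169.
Set Σw·x/Σw = 1187: (18169 + 1809w) = 1187·(24 + w).
Solving: w = (1187·24 − 18169) / (1809 − 1187) = 10319 / 622 ≈ 16.59.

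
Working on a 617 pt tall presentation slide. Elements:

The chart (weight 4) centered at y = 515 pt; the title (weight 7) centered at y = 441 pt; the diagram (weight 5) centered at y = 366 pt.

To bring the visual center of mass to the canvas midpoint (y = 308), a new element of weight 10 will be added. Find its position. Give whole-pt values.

With the new element, Σw becomes 4 + 7 + 5 + 10 = 26.
y: need Σw·y = 26·308 = 8008. Existing = 4·515 + 7·441 + 5·366 = 6977. Remainder 1031 / 10 ≈ 103.10.

y ≈ 103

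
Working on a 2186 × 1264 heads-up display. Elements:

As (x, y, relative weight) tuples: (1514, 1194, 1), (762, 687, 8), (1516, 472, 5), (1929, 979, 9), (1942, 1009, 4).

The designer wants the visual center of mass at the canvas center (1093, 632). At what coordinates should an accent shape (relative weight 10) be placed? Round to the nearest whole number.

New total weight: (1 + 8 + 5 + 9 + 4) + 10 = 37.
x: need Σw·x = 37·1093 = 40441. Existing = 1·1514 + 8·762 + 5·1516 + 9·1929 + 4·1942 = 40319. Remainder 122 / 10 ≈ 12.20.
y: need Σw·y = 37·632 = 23384. Existing = 1·1194 + 8·687 + 5·472 + 9·979 + 4·1009 = 21897. Remainder 1487 / 10 ≈ 148.70.

(12, 149)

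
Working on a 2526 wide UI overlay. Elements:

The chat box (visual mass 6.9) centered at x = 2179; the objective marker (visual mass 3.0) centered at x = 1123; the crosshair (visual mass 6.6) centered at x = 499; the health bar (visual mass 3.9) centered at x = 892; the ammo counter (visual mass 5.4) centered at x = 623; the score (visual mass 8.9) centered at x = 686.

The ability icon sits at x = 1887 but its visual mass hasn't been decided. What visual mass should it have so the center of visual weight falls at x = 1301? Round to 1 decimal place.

Fixed elements: Σw = 6.9 + 3.0 + 6.6 + 3.9 + 5.4 + 8.9 = 34.7, Σw·x = 6.9·2179 + 3.0·1123 + 6.6·499 + 3.9·892 + 5.4·623 + 8.9·686 = 34645.9.
Balance at x = 1301 requires (34645.9 + w·1887) / (34.7 + w) = 1301.
So w = (1301·34.7 − 34645.9)/(1887 − 1301) = 10498.8/586 ≈ 17.92.

w ≈ 17.9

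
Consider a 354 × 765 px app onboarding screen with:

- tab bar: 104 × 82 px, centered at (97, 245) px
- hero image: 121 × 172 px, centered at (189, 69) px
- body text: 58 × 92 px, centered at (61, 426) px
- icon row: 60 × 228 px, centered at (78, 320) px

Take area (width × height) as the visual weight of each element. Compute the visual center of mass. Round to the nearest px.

(127, 210)

Areas → weights: tab bar 104·82 = 8528, hero image 121·172 = 20812, body text 58·92 = 5336, icon row 60·228 = 13680; Σw = 48356.
x-moment: 8528·97 + 20812·189 + 5336·61 + 13680·78 = 6153220; centroid 6153220/48356 ≈ 127.25.
y-moment: 8528·245 + 20812·69 + 5336·426 + 13680·320 = 10176124; centroid 10176124/48356 ≈ 210.44.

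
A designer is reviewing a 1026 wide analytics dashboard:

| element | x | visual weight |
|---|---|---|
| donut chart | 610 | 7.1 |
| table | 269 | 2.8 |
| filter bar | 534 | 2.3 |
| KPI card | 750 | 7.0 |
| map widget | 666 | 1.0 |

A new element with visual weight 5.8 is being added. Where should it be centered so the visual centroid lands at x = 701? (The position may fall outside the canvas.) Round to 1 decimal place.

x ≈ 1034.1

New total weight: (7.1 + 2.8 + 2.3 + 7.0 + 1.0) + 5.8 = 26.0.
Along x: (12228.4 + 5.8·x) / 26.0 = 701 (existing moment 7.1·610 + 2.8·269 + 2.3·534 + 7.0·750 + 1.0·666 = 12228.4) ⇒ x = (18226.0 − 12228.4) / 5.8 ≈ 1034.07.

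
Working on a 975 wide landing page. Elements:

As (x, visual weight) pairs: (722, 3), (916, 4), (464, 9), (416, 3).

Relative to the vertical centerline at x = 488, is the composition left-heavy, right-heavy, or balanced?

Total weight = 3 + 4 + 9 + 3 = 19.
x-moment: 3·722 + 4·916 + 9·464 + 3·416 = 11254; centroid 11254/19 ≈ 592.32.
592.3 vs midline 488 → right-heavy.

right-heavy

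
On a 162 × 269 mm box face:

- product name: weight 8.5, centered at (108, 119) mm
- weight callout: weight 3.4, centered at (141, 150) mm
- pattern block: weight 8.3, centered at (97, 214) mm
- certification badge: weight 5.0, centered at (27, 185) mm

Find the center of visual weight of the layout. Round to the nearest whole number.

Σw = 8.5 + 3.4 + 8.3 + 5.0 = 25.2.
x-moment: 8.5·108 + 3.4·141 + 8.3·97 + 5.0·27 = 2337.5; centroid 2337.5/25.2 ≈ 92.76.
y-moment: 8.5·119 + 3.4·150 + 8.3·214 + 5.0·185 = 4222.7; centroid 4222.7/25.2 ≈ 167.57.

(93, 168)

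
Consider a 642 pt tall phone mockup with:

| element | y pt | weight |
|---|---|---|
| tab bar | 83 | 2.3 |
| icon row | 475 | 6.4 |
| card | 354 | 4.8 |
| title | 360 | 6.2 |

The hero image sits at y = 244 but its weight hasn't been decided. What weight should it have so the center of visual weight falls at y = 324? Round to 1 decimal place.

Existing Σw = 19.7 (2.3 + 6.4 + 4.8 + 6.2); existing moment 2.3·83 + 6.4·475 + 4.8·354 + 6.2·360 = 7162.1.
Set Σw·y/Σw = 324: (7162.1 + 244w) = 324·(19.7 + w).
Solving: w = (324·19.7 − 7162.1) / (244 − 324) = -779.3 / -80 ≈ 9.74.

w ≈ 9.7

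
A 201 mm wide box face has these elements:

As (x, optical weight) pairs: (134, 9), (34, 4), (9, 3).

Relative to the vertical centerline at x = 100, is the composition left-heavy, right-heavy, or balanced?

left-heavy

Total weight = 9 + 4 + 3 = 16.
x: (9·134 + 4·34 + 3·9) / 16 = 1369 / 16 ≈ 85.56
85.6 lies left of the midline 100, so the layout is left-heavy.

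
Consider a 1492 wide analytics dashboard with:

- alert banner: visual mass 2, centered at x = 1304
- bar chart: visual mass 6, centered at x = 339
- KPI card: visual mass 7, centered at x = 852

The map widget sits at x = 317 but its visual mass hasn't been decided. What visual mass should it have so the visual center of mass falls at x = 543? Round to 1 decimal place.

w ≈ 10.9

Existing Σw = 15 (2 + 6 + 7); existing moment 2·1304 + 6·339 + 7·852 = 10606.
Balance at x = 543 requires (10606 + w·317) / (15 + w) = 543.
Rearranging, w·(317 − 543) = 543·15 − 10606 = -2461, so w ≈ -2461/-226 = 10.89.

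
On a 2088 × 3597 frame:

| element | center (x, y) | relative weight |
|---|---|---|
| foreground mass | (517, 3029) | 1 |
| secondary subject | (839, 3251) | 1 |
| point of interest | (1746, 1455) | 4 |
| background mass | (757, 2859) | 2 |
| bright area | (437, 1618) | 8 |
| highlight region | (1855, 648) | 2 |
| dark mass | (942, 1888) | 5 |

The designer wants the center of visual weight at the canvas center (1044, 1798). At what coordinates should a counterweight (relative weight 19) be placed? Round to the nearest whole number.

(1162, 1790)

New total weight: (1 + 1 + 4 + 2 + 8 + 2 + 5) + 19 = 42.
x: need Σw·x = 42·1044 = 43848. Existing = 1·517 + 1·839 + 4·1746 + 2·757 + 8·437 + 2·1855 + 5·942 = 21770. Remainder 22078 / 19 ≈ 1162.00.
y: need Σw·y = 42·1798 = 75516. Existing = 1·3029 + 1·3251 + 4·1455 + 2·2859 + 8·1618 + 2·648 + 5·1888 = 41498. Remainder 34018 / 19 ≈ 1790.42.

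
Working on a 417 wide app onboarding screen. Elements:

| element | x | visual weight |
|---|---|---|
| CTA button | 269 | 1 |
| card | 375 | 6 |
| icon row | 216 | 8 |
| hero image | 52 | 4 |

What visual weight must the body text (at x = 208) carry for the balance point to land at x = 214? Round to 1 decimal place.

Existing Σw = 19 (1 + 6 + 8 + 4); existing moment 1·269 + 6·375 + 8·216 + 4·52 = 4455.
Set Σw·x/Σw = 214: (4455 + 208w) = 214·(19 + w).
Rearranging, w·(208 − 214) = 214·19 − 4455 = -389, so w ≈ -389/-6 = 64.83.

w ≈ 64.8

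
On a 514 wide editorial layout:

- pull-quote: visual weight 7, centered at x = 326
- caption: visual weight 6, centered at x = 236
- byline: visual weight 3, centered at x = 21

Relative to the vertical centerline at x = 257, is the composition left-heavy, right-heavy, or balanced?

left-heavy

Total weight = 7 + 6 + 3 = 16.
Σw·x = 7·326 + 6·236 + 3·21 = 3761, so x̄ = 3761/16 ≈ 235.06.
Since 235.1 is left of 257, the composition reads left-heavy.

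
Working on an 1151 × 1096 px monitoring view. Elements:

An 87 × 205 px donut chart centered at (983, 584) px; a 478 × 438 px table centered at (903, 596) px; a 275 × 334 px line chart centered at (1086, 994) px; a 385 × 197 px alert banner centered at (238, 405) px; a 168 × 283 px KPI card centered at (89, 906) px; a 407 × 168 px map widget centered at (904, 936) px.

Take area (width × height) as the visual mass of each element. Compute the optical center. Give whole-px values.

(764, 713)

Taking area as weight: donut chart 87·205 = 17835, table 478·438 = 209364, line chart 275·334 = 91850, alert banner 385·197 = 75845, KPI card 168·283 = 47544, map widget 407·168 = 68376. Sum 510814.
Σw·x = 390431027; x̄ = 390431027/510814 ≈ 764.33.
y: moment 364287509 / weight 510814 ≈ 713.15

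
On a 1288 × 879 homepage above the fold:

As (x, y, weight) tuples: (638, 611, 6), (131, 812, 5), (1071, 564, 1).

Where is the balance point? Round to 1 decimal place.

(462.8, 690.8)

Weights sum to 6 + 5 + 1 = 12.
x-moment: 6·638 + 5·131 + 1·1071 = 5554; centroid 5554/12 ≈ 462.83.
y-moment: 6·611 + 5·812 + 1·564 = 8290; centroid 8290/12 ≈ 690.83.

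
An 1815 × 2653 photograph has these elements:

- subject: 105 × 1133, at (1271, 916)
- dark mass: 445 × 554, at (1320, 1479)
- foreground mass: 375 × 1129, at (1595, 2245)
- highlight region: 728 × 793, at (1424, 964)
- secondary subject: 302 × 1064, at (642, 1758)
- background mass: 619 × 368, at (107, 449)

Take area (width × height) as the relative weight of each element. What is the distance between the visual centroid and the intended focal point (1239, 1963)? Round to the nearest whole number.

Taking area as weight: subject 105·1133 = 118965, dark mass 445·554 = 246530, foreground mass 375·1129 = 423375, highlight region 728·793 = 577304, secondary subject 302·1064 = 321328, background mass 619·368 = 227792. Sum 1915294.
Σw·x = 2204654456; x̄ = 2204654456/1915294 ≈ 1151.08.
y: moment 2647760973 / weight 1915294 ≈ 1382.43
From (1239, 1963): dx = -87.92, dy = -580.57, so the distance is √(dx²+dy²) ≈ 587.19.

≈ 587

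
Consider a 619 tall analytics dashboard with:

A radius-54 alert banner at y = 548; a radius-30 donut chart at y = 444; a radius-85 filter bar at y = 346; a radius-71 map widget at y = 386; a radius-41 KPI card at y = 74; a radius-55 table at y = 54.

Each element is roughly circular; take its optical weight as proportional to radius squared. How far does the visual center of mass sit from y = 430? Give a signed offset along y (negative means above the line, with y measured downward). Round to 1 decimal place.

r² weights: alert banner 54² = 2916, donut chart 30² = 900, filter bar 85² = 7225, map widget 71² = 5041, KPI card 41² = 1681, table 55² = 3025. Total = 20788.
y-moment: 2916·548 + 900·444 + 7225·346 + 5041·386 + 1681·74 + 3025·54 = 6730988; centroid 6730988/20788 ≈ 323.79.
Offset from y = 430: 323.79 − 430 ≈ -106.21.

≈ -106.2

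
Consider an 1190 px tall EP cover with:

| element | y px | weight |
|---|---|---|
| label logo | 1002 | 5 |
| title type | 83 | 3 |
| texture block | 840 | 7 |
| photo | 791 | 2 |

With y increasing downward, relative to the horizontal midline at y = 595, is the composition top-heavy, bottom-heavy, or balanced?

Total weight = 5 + 3 + 7 + 2 = 17.
y: (5·1002 + 3·83 + 7·840 + 2·791) / 17 = 12721 / 17 ≈ 748.29
748.3 vs midline 595 → bottom-heavy.

bottom-heavy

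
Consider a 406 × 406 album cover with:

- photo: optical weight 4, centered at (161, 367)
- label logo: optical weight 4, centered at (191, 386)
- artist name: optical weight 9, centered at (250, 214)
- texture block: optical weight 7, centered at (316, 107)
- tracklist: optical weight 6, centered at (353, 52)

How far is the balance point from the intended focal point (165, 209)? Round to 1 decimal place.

Weights sum to 4 + 4 + 9 + 7 + 6 = 30.
x: (4·161 + 4·191 + 9·250 + 7·316 + 6·353) / 30 = 7988 / 30 ≈ 266.27
y: (4·367 + 4·386 + 9·214 + 7·107 + 6·52) / 30 = 5999 / 30 ≈ 199.97
Offset from (165, 209): Δx ≈ 101.27, Δy ≈ -9.03; distance = √(Δx² + Δy²) ≈ 101.67.

≈ 101.7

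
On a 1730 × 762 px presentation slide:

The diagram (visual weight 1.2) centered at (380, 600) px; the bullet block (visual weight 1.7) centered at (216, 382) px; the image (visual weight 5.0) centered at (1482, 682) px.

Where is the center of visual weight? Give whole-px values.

(1042, 605)

Weights sum to 1.2 + 1.7 + 5.0 = 7.9.
x-moment: 1.2·380 + 1.7·216 + 5.0·1482 = 8233.2; centroid 8233.2/7.9 ≈ 1042.18.
y-moment: 1.2·600 + 1.7·382 + 5.0·682 = 4779.4; centroid 4779.4/7.9 ≈ 604.99.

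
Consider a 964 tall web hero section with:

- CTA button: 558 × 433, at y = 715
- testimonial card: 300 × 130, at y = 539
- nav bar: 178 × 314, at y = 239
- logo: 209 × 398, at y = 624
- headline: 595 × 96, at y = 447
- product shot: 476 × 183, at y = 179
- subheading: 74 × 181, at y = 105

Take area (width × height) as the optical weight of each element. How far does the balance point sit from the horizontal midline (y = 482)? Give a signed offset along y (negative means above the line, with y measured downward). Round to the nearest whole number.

≈ 40

Areas → weights: CTA button 558·433 = 241614, testimonial card 300·130 = 39000, nav bar 178·314 = 55892, logo 209·398 = 83182, headline 595·96 = 57120, product shot 476·183 = 87108, subheading 74·181 = 13394; Σw = 577310.
y: moment 301570108 / weight 577310 ≈ 522.37
Against y = 482, that's 522.37 − 482 = 40.37.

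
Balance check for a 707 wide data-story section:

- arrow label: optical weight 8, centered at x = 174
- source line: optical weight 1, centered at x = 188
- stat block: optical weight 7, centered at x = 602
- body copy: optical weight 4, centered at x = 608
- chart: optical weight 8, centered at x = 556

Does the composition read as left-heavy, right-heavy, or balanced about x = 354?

Weights sum to 8 + 1 + 7 + 4 + 8 = 28.
x-moment: 8·174 + 1·188 + 7·602 + 4·608 + 8·556 = 12674; centroid 12674/28 ≈ 452.64.
452.6 lies right of the midline 354, so the layout is right-heavy.

right-heavy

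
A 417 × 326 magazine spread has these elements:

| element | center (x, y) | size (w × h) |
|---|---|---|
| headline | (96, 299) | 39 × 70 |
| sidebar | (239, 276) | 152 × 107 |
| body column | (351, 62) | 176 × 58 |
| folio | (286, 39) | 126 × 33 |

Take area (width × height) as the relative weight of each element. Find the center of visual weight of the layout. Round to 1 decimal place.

Areas → weights: headline 39·70 = 2730, sidebar 152·107 = 16264, body column 176·58 = 10208, folio 126·33 = 4158; Σw = 33360.
x: (2730·96 + 16264·239 + 10208·351 + 4158·286) / 33360 = 8921372 / 33360 ≈ 267.43
y: (2730·299 + 16264·276 + 10208·62 + 4158·39) / 33360 = 6100192 / 33360 ≈ 182.86

(267.4, 182.9)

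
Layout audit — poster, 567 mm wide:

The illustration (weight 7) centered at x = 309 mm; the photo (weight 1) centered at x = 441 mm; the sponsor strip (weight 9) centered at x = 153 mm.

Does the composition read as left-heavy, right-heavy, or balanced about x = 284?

left-heavy

Σw = 7 + 1 + 9 = 17.
Σw·x = 7·309 + 1·441 + 9·153 = 3981, so x̄ = 3981/17 ≈ 234.18.
234.2 lies left of the midline 284, so the layout is left-heavy.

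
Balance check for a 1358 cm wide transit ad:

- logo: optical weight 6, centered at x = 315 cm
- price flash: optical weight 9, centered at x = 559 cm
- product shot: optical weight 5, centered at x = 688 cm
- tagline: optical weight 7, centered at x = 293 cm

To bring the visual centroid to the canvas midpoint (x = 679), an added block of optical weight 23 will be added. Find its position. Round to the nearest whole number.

With the added block, Σw becomes 6 + 9 + 5 + 7 + 23 = 50.
Along x: (12412 + 23·x) / 50 = 679 (existing moment 6·315 + 9·559 + 5·688 + 7·293 = 12412) ⇒ x = (33950 − 12412) / 23 ≈ 936.43.

x ≈ 936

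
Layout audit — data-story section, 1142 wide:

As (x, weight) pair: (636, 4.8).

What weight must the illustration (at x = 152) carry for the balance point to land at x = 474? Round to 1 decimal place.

w ≈ 2.4

The single fixed element contributes weight 4.8, moment 4.8·636 = 3052.8.
Set Σw·x/Σw = 474: (3052.8 + 152w) = 474·(4.8 + w).
So w = (474·4.8 − 3052.8)/(152 − 474) = -777.6/-322 ≈ 2.41.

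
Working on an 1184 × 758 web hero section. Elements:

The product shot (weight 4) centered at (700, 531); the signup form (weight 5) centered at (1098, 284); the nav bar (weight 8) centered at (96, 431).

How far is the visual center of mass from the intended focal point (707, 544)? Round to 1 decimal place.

≈ 219.0

Total weight = 4 + 5 + 8 = 17.
x: (4·700 + 5·1098 + 8·96) / 17 = 9058 / 17 ≈ 532.82
y: (4·531 + 5·284 + 8·431) / 17 = 6992 / 17 ≈ 411.29
Relative to (707, 544): Δ = (-174.18, -132.71); |Δ| = √(-174.18² + -132.71²) ≈ 218.97.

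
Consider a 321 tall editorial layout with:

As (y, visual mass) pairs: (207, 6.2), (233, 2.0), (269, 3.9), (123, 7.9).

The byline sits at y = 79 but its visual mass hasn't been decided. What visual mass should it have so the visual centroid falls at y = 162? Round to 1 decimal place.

Existing Σw = 20.0 (6.2 + 2.0 + 3.9 + 7.9); existing moment 6.2·207 + 2.0·233 + 3.9·269 + 7.9·123 = 3770.2.
Set Σw·y/Σw = 162: (3770.2 + 79w) = 162·(20.0 + w).
Solving: w = (162·20.0 − 3770.2) / (79 − 162) = -530.2 / -83 ≈ 6.39.

w ≈ 6.4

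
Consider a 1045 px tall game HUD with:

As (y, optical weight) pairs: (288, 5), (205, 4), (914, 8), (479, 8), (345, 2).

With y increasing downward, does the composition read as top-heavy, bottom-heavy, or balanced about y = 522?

Total weight = 5 + 4 + 8 + 8 + 2 = 27.
y: (5·288 + 4·205 + 8·914 + 8·479 + 2·345) / 27 = 14094 / 27 ≈ 522.00
That equals the midline 522 — balanced.

balanced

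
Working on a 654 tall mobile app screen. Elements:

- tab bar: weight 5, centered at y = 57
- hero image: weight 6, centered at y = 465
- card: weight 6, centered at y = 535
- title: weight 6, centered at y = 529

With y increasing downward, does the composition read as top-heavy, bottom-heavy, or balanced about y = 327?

Weights sum to 5 + 6 + 6 + 6 = 23.
y-moment: 5·57 + 6·465 + 6·535 + 6·529 = 9459; centroid 9459/23 ≈ 411.26.
411.3 lies below (larger y than) the midline 327, so the layout is bottom-heavy.

bottom-heavy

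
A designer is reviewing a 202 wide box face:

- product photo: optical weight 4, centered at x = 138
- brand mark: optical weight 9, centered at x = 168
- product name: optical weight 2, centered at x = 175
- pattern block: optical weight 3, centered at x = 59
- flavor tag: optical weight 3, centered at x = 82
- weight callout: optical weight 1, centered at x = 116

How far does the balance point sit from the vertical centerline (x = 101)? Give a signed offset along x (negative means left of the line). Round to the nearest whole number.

≈ 33

Total weight = 4 + 9 + 2 + 3 + 3 + 1 = 22.
Σw·x = 4·138 + 9·168 + 2·175 + 3·59 + 3·82 + 1·116 = 2953, so x̄ = 2953/22 ≈ 134.23.
Against x = 101, that's 134.23 − 101 = 33.23.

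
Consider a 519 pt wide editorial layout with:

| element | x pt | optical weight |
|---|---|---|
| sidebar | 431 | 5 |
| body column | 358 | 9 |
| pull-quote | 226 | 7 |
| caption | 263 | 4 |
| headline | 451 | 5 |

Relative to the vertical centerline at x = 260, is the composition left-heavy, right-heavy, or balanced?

right-heavy

Weights sum to 5 + 9 + 7 + 4 + 5 = 30.
x-moment: 5·431 + 9·358 + 7·226 + 4·263 + 5·451 = 10266; centroid 10266/30 ≈ 342.20.
342.2 vs midline 260 → right-heavy.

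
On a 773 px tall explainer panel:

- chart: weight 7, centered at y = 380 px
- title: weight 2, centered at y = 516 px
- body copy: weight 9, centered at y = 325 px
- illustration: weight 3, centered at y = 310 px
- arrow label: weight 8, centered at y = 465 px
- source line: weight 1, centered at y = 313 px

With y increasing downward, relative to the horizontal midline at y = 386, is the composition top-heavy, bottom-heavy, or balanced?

Σw = 7 + 2 + 9 + 3 + 8 + 1 = 30.
y-moment: 7·380 + 2·516 + 9·325 + 3·310 + 8·465 + 1·313 = 11580; centroid 11580/30 ≈ 386.00.
386.00 = 386 exactly: balanced.

balanced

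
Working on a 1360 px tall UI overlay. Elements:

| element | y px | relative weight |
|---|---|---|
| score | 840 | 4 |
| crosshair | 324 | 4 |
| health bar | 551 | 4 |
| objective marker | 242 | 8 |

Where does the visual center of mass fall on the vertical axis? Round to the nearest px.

Σw = 4 + 4 + 4 + 8 = 20.
Σw·y = 4·840 + 4·324 + 4·551 + 8·242 = 8796, so ȳ = 8796/20 ≈ 439.80.

y ≈ 440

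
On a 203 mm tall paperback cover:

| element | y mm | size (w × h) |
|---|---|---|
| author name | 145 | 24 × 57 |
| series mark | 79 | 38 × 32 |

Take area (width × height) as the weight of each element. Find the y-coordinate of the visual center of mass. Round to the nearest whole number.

y ≈ 114

Taking area as weight: author name 24·57 = 1368, series mark 38·32 = 1216. Sum 2584.
y: (1368·145 + 1216·79) / 2584 = 294424 / 2584 ≈ 113.94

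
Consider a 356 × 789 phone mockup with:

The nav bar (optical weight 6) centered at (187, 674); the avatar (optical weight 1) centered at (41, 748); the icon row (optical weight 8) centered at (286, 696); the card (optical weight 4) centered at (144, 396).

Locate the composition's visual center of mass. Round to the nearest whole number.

Σw = 6 + 1 + 8 + 4 = 19.
Σw·x = 6·187 + 1·41 + 8·286 + 4·144 = 4027, so x̄ = 4027/19 ≈ 211.95.
Σw·y = 6·674 + 1·748 + 8·696 + 4·396 = 11944, so ȳ = 11944/19 ≈ 628.63.

(212, 629)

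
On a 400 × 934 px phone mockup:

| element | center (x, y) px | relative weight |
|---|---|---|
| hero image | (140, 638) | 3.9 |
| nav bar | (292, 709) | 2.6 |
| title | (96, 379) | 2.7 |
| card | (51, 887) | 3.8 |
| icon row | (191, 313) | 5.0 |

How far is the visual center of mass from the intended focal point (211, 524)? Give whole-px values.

≈ 77 px

Weights sum to 3.9 + 2.6 + 2.7 + 3.8 + 5.0 = 18.0.
x: (3.9·140 + 2.6·292 + 2.7·96 + 3.8·51 + 5.0·191) / 18.0 = 2713.2 / 18.0 ≈ 150.73
y: (3.9·638 + 2.6·709 + 2.7·379 + 3.8·887 + 5.0·313) / 18.0 = 10290.5 / 18.0 ≈ 571.69
Offset from (211, 524): Δx ≈ -60.27, Δy ≈ 47.69; distance = √(Δx² + Δy²) ≈ 76.86.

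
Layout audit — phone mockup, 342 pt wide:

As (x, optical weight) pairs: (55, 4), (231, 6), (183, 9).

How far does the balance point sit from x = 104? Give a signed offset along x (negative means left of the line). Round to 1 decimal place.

Weights sum to 4 + 6 + 9 = 19.
Σw·x = 4·55 + 6·231 + 9·183 = 3253, so x̄ = 3253/19 ≈ 171.21.
Difference: 171.21 − 104 ≈ 67.21.

≈ 67.2 pt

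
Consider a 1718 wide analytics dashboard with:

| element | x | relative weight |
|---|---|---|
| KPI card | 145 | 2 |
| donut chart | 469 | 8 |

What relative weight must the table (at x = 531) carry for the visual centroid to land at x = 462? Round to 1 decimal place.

Fixed elements: Σw = 2 + 8 = 10, Σw·x = 2·145 + 8·469 = 4042.
Balance at x = 462 requires (4042 + w·531) / (10 + w) = 462.
Solving: w = (462·10 − 4042) / (531 − 462) = 578 / 69 ≈ 8.38.

w ≈ 8.4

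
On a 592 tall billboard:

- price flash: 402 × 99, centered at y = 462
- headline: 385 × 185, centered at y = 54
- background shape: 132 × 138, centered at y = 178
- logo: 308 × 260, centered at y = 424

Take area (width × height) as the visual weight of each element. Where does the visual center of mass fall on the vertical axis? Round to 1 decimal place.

y ≈ 283.9

Taking area as weight: price flash 402·99 = 39798, headline 385·185 = 71225, background shape 132·138 = 18216, logo 308·260 = 80080. Sum 209319.
Σw·y = 39798·462 + 71225·54 + 18216·178 + 80080·424 = 59429194, so ȳ = 59429194/209319 ≈ 283.92.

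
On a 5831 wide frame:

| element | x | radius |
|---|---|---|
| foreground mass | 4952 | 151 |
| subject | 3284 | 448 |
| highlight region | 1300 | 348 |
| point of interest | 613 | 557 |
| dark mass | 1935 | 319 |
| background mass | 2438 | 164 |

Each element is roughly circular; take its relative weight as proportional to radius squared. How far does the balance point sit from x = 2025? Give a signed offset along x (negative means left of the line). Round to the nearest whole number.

≈ -261

r² weights: foreground mass 151² = 22801, subject 448² = 200704, highlight region 348² = 121104, point of interest 557² = 310249, dark mass 319² = 101761, background mass 164² = 26896. Total = 783515.
Σw·x = 1382120308; x̄ = 1382120308/783515 ≈ 1764.00.
Difference: 1764.00 − 2025 ≈ -261.00.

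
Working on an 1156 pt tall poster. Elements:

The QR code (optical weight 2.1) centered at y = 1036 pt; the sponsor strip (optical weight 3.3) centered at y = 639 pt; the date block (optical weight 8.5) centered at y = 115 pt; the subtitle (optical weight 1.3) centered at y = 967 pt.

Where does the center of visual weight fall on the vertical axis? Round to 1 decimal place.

Total weight = 2.1 + 3.3 + 8.5 + 1.3 = 15.2.
Σw·y = 2.1·1036 + 3.3·639 + 8.5·115 + 1.3·967 = 6518.9, so ȳ = 6518.9/15.2 ≈ 428.88.

y ≈ 428.9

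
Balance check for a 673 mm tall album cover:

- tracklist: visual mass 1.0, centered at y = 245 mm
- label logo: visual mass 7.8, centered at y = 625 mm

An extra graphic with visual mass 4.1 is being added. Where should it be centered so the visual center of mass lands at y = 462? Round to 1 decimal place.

y ≈ 204.8

New total weight: (1.0 + 7.8) + 4.1 = 12.9.
y: need Σw·y = 12.9·462 = 5959.8. Existing = 1.0·245 + 7.8·625 = 5120.0. Remainder 839.8 / 4.1 ≈ 204.83.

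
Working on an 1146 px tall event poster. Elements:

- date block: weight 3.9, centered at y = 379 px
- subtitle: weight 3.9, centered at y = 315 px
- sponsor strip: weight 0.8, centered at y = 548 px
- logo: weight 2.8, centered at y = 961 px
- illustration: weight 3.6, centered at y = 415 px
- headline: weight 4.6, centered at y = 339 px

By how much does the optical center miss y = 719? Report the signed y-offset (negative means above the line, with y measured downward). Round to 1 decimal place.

≈ -265.5 px

Total weight = 3.9 + 3.9 + 0.8 + 2.8 + 3.6 + 4.6 = 19.6.
y-moment: 3.9·379 + 3.9·315 + 0.8·548 + 2.8·961 + 3.6·415 + 4.6·339 = 8889.2; centroid 8889.2/19.6 ≈ 453.53.
Against y = 719, that's 453.53 − 719 = -265.47.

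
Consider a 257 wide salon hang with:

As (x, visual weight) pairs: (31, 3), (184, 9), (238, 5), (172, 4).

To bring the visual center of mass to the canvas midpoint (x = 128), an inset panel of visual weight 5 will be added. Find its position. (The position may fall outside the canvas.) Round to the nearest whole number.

After adding the inset panel, total weight = 3 + 9 + 5 + 4 + 5 = 26.
x: target moment 26×128 = 3328; current 3·31 + 9·184 + 5·238 + 4·172 = 3627; the inset panel supplies -299, so x = -299/5 ≈ -59.80.

x ≈ -60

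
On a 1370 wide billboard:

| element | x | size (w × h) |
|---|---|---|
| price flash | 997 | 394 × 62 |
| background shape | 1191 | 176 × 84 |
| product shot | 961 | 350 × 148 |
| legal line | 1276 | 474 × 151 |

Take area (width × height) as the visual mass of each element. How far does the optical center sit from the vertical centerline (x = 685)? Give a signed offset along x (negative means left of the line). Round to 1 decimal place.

Areas → weights: price flash 394·62 = 24428, background shape 176·84 = 14784, product shot 350·148 = 51800, legal line 474·151 = 71574; Σw = 162586.
Σw·x = 24428·997 + 14784·1191 + 51800·961 + 71574·1276 = 183070684, so x̄ = 183070684/162586 ≈ 1125.99.
Difference: 1125.99 − 685 ≈ 440.99.

≈ 441.0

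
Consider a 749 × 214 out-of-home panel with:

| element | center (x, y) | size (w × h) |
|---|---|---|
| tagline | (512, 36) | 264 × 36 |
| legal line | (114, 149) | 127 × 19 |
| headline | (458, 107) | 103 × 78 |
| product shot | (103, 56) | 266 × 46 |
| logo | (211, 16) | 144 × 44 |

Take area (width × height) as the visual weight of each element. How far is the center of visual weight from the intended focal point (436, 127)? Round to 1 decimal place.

Taking area as weight: tagline 264·36 = 9504, legal line 127·19 = 2413, headline 103·78 = 8034, product shot 266·46 = 12236, logo 144·44 = 6336. Sum 38523.
x: (9504·512 + 2413·114 + 8034·458 + 12236·103 + 6336·211) / 38523 = 11417906 / 38523 ≈ 296.39
y: (9504·36 + 2413·149 + 8034·107 + 12236·56 + 6336·16) / 38523 = 2347911 / 38523 ≈ 60.95
From (436, 127): dx = -139.61, dy = -66.05, so the distance is √(dx²+dy²) ≈ 154.44.

≈ 154.4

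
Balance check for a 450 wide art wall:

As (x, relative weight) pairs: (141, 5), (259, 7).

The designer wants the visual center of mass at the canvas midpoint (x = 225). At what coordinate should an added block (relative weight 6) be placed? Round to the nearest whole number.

x ≈ 255

New total weight: (5 + 7) + 6 = 18.
Along x: (2518 + 6·x) / 18 = 225 (existing moment 5·141 + 7·259 = 2518) ⇒ x = (4050 − 2518) / 6 ≈ 255.33.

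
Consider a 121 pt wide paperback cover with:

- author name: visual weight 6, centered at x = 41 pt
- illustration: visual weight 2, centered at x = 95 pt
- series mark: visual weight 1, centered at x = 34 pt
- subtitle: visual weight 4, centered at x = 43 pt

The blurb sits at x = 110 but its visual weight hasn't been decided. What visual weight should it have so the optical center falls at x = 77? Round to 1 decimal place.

w ≈ 10.9

Known weights sum to 6 + 2 + 1 + 4 = 13; their moment is 6·41 + 2·95 + 1·34 + 4·43 = 642.
For the centroid to hit 77: (642 + w·110) / (13 + w) = 77.
Solving: w = (77·13 − 642) / (110 − 77) = 359 / 33 ≈ 10.88.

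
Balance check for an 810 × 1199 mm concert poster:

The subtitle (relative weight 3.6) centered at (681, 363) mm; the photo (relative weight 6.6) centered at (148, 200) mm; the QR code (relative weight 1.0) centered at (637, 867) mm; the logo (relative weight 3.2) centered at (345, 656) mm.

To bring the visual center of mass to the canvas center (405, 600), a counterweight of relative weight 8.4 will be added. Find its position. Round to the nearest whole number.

(484, 963)

With the counterweight, Σw becomes 3.6 + 6.6 + 1.0 + 3.2 + 8.4 = 22.8.
x: need Σw·x = 22.8·405 = 9234.0. Existing = 3.6·681 + 6.6·148 + 1.0·637 + 3.2·345 = 5169.4. Remainder 4064.6 / 8.4 ≈ 483.88.
y: need Σw·y = 22.8·600 = 13680.0. Existing = 3.6·363 + 6.6·200 + 1.0·867 + 3.2·656 = 5593.0. Remainder 8087.0 / 8.4 ≈ 962.74.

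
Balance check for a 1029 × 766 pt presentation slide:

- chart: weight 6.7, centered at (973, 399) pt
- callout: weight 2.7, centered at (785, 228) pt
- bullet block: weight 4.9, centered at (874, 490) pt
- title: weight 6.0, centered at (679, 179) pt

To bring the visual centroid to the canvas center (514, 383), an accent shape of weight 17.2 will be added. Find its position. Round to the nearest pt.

After adding the accent shape, total weight = 6.7 + 2.7 + 4.9 + 6.0 + 17.2 = 37.5.
Along x: (16995.2 + 17.2·x) / 37.5 = 514 (existing moment 6.7·973 + 2.7·785 + 4.9·874 + 6.0·679 = 16995.2) ⇒ x = (19275.0 − 16995.2) / 17.2 ≈ 132.55.
Along y: (6763.9 + 17.2·y) / 37.5 = 383 (existing moment 6.7·399 + 2.7·228 + 4.9·490 + 6.0·179 = 6763.9) ⇒ y = (14362.5 − 6763.9) / 17.2 ≈ 441.78.

(133, 442)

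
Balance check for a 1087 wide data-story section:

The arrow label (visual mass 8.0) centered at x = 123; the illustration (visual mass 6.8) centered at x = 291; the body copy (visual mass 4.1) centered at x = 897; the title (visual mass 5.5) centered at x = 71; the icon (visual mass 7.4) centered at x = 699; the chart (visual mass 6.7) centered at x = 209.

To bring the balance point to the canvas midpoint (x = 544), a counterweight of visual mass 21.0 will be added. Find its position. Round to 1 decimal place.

x ≈ 893.5

New total weight: (8.0 + 6.8 + 4.1 + 5.5 + 7.4 + 6.7) + 21.0 = 59.5.
Along x: (13603.9 + 21.0·x) / 59.5 = 544 (existing moment 8.0·123 + 6.8·291 + 4.1·897 + 5.5·71 + 7.4·699 + 6.7·209 = 13603.9) ⇒ x = (32368.0 − 13603.9) / 21.0 ≈ 893.53.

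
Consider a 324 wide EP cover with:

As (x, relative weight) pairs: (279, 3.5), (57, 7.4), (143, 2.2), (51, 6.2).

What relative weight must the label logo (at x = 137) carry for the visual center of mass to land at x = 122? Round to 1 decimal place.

Existing Σw = 19.3 (3.5 + 7.4 + 2.2 + 6.2); existing moment 3.5·279 + 7.4·57 + 2.2·143 + 6.2·51 = 2029.1.
Set Σw·x/Σw = 122: (2029.1 + 137w) = 122·(19.3 + w).
So w = (122·19.3 − 2029.1)/(137 − 122) = 325.5/15 ≈ 21.70.

w ≈ 21.7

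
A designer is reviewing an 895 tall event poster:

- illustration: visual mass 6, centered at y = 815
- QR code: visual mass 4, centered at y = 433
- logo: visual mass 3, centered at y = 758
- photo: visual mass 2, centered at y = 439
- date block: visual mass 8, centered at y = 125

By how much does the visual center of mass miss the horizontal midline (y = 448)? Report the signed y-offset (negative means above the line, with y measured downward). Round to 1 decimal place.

Weights sum to 6 + 4 + 3 + 2 + 8 = 23.
y-moment: 6·815 + 4·433 + 3·758 + 2·439 + 8·125 = 10774; centroid 10774/23 ≈ 468.43.
Difference: 468.43 − 448 ≈ 20.43.

≈ 20.4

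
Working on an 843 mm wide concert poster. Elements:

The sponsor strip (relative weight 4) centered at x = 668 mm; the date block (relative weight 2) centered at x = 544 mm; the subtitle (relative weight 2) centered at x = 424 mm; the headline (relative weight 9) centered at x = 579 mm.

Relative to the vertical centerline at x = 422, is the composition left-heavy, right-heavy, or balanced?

right-heavy

Σw = 4 + 2 + 2 + 9 = 17.
x-moment: 4·668 + 2·544 + 2·424 + 9·579 = 9819; centroid 9819/17 ≈ 577.59.
Since 577.6 is right of 422, the composition reads right-heavy.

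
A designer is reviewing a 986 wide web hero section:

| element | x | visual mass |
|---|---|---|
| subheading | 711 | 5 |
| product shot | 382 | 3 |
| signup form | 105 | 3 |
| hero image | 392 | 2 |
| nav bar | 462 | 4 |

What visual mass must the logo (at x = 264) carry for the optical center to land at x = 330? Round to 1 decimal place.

w ≈ 30.9

Fixed elements: Σw = 5 + 3 + 3 + 2 + 4 = 17, Σw·x = 5·711 + 3·382 + 3·105 + 2·392 + 4·462 = 7648.
For the centroid to hit 330: (7648 + w·264) / (17 + w) = 330.
Rearranging, w·(264 − 330) = 330·17 − 7648 = -2038, so w ≈ -2038/-66 = 30.88.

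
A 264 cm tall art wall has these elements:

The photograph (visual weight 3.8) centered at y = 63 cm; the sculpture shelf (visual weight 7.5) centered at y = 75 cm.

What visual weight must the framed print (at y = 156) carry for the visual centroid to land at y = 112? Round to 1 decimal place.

w ≈ 10.5

Known weights sum to 3.8 + 7.5 = 11.3; their moment is 3.8·63 + 7.5·75 = 801.9.
For the centroid to hit 112: (801.9 + w·156) / (11.3 + w) = 112.
So w = (112·11.3 − 801.9)/(156 − 112) = 463.7/44 ≈ 10.54.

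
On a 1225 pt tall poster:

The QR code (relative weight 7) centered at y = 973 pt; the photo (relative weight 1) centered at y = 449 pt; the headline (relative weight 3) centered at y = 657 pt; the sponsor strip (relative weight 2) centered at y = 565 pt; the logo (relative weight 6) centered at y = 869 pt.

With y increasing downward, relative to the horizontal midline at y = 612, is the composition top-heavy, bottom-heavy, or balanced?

Total weight = 7 + 1 + 3 + 2 + 6 = 19.
Σw·y = 7·973 + 1·449 + 3·657 + 2·565 + 6·869 = 15575, so ȳ = 15575/19 ≈ 819.74.
819.7 vs midline 612 → bottom-heavy.

bottom-heavy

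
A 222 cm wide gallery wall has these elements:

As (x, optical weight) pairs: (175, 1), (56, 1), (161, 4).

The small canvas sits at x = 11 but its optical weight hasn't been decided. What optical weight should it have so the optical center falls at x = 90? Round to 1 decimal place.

Existing Σw = 6 (1 + 1 + 4); existing moment 1·175 + 1·56 + 4·161 = 875.
Set Σw·x/Σw = 90: (875 + 11w) = 90·(6 + w).
Rearranging, w·(11 − 90) = 90·6 − 875 = -335, so w ≈ -335/-79 = 4.24.

w ≈ 4.2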